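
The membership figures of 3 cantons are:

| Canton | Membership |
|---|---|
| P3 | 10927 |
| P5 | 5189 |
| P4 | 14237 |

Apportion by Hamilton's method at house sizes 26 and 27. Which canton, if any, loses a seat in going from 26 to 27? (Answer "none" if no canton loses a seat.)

P5

At 26 seats: P3 9, P5 5, P4 12.
At 27 seats: P3 10, P5 4, P4 13.
P5 drops from 5 to 4.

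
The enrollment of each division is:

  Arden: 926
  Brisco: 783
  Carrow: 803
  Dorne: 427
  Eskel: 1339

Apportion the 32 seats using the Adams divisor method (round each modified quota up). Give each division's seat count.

Arden=7; Brisco=6; Carrow=6; Dorne=3; Eskel=10

Standard divisor 4278/32 ≈ 133.688; standard quotas: Arden 6.927, Brisco 5.857, Carrow 6.007, Dorne 3.194, Eskel 10.016.
Rounding up gives 7, 6, 7, 4, 11 = 35 seats, so the divisor must be adjusted.
With modified divisor 146: modified quotas Arden 6.342, Brisco 5.363, Carrow 5.500, Dorne 2.925, Eskel 9.171.
Rounding up: Arden 7, Brisco 6, Carrow 6, Dorne 3, Eskel 10 (total 32).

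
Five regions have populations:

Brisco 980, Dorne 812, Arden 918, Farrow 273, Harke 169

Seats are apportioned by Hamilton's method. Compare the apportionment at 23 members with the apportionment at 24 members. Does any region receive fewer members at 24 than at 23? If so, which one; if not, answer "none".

At 23 seats: Brisco 7, Dorne 6, Arden 7, Farrow 2, Harke 1.
At 24 seats: Brisco 8, Dorne 6, Arden 7, Farrow 2, Harke 1.
No region's allocation decreased.

none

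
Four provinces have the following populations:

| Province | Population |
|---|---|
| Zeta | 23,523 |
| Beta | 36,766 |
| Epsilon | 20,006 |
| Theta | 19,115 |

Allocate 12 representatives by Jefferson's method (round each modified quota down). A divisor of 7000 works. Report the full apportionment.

Zeta 3, Beta 5, Epsilon 2, Theta 2

With modified divisor 7000: modified quotas Zeta 3.360, Beta 5.252, Epsilon 2.858, Theta 2.731.
Rounding down: Zeta 3, Beta 5, Epsilon 2, Theta 2 (total 12).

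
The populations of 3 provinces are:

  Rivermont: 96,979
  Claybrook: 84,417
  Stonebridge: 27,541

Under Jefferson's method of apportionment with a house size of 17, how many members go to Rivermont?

Standard divisor 208937/17 ≈ 12290.412; standard quotas: Rivermont 7.891, Claybrook 6.869, Stonebridge 2.241.
Rounding down gives 7, 6, 2 = 15 seats, so the divisor must be adjusted.
With modified divisor 11400: modified quotas Rivermont 8.507, Claybrook 7.405, Stonebridge 2.416.
Rounding down: Rivermont 8, Claybrook 7, Stonebridge 2 (total 17).
Rivermont receives 8.

8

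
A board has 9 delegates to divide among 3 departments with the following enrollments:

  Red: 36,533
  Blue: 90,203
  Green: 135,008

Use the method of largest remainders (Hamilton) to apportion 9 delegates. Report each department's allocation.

The standard divisor is 261744/9 ≈ 29082.667.
Standard quotas: Red 1.2562, Blue 3.1016, Green 4.6422.
Lower quotas: Red 1, Blue 3, Green 4 (sum 8, leaving 1 seat).
Remainders in descending order: Green 0.6422, Red 0.2562, Blue 0.1016.
Largest remainder: Green receives the extra seat.

Red: 1, Blue: 3, Green: 5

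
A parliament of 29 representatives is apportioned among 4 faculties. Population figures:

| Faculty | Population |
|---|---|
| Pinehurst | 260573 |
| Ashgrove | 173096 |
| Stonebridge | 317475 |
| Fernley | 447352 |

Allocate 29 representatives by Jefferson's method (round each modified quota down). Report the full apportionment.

Pinehurst 6; Ashgrove 4; Stonebridge 8; Fernley 11

Standard divisor 1198496/29 ≈ 41327.448; standard quotas: Pinehurst 6.305, Ashgrove 4.188, Stonebridge 7.682, Fernley 10.825.
Rounding down gives 6, 4, 7, 10 = 27 seats, so the divisor must be adjusted.
With modified divisor 38500: modified quotas Pinehurst 6.768, Ashgrove 4.496, Stonebridge 8.246, Fernley 11.620.
Rounding down: Pinehurst 6, Ashgrove 4, Stonebridge 8, Fernley 11 (total 29).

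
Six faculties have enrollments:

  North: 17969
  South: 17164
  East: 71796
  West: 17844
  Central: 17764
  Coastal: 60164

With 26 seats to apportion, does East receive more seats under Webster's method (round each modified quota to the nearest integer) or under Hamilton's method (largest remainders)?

Webster: North 2, South 2, East 10, West 2, Central 2, Coastal 8.
Hamilton: North 3, South 2, East 9, West 2, Central 2, Coastal 8.
East gets 10 under Webster and 9 under Hamilton.

Webster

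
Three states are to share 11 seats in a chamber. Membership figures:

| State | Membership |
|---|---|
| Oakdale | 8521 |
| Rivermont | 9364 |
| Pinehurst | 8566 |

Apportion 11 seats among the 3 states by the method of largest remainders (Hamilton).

Standard divisor: 26451 ÷ 11 ≈ 2404.636.
Standard quotas: Oakdale 3.5436, Rivermont 3.8941, Pinehurst 3.5623.
Lower quotas: Oakdale 3, Rivermont 3, Pinehurst 3 (sum 9, leaving 2 seats).
Remainders in descending order: Rivermont 0.8941, Pinehurst 0.5623, Oakdale 0.5436.
The surplus seats go to Rivermont, Pinehurst.

Oakdale: 3; Rivermont: 4; Pinehurst: 4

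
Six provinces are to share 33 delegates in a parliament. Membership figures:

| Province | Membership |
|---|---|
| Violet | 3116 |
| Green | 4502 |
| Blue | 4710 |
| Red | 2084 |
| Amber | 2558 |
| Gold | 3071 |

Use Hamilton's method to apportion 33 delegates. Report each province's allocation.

Standard divisor: 20041 ÷ 33 ≈ 607.303.
Standard quotas: Violet 5.131, Green 7.413, Blue 7.756, Red 3.432, Amber 4.212, Gold 5.057.
Lower quotas: Violet 5, Green 7, Blue 7, Red 3, Amber 4, Gold 5 (sum 31, leaving 2 seats).
Remainders in descending order: Blue 0.756, Red 0.432, Green 0.413, Amber 0.212, Violet 0.131, Gold 0.057.
Largest remainders: Blue, Red receive the extra seats.

Violet 5, Green 7, Blue 8, Red 4, Amber 4, Gold 5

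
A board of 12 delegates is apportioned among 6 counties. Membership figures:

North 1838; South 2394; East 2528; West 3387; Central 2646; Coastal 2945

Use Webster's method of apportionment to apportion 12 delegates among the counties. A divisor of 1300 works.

With modified divisor 1300: modified quotas North 1.414, South 1.842, East 1.945, West 2.605, Central 2.035, Coastal 2.265.
Rounding to the nearest integer: North 1, South 2, East 2, West 3, Central 2, Coastal 2 (total 12).

North=1, South=2, East=2, West=3, Central=2, Coastal=2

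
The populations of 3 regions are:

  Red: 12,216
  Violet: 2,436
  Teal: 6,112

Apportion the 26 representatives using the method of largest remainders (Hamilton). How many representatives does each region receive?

Total 20764; standard divisor 20764/26 ≈ 798.615.
Standard quotas: Red 15.2965, Violet 3.0503, Teal 7.6532.
Lower quotas: Red 15, Violet 3, Teal 7 (sum 25, leaving 1 seat).
Remainders in descending order: Teal 0.6532, Red 0.2965, Violet 0.0503.
Largest remainder: Teal receives the extra seat.

Red: 15, Violet: 3, Teal: 8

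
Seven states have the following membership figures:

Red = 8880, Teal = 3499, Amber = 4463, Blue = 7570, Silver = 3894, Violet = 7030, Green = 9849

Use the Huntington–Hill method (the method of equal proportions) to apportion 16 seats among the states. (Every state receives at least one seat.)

With divisor 2857: modified quotas Red 3.108, Teal 1.225, Amber 1.562, Blue 2.650, Silver 1.363, Violet 2.461, Green 3.447.
Geometric-mean thresholds: Red √(3·4)=3.464, Teal √(1·2)=1.414, Amber √(1·2)=1.414, Blue √(2·3)=2.449, Silver √(1·2)=1.414, Violet √(2·3)=2.449, Green √(3·4)=3.464.
Each quota rounded against its threshold gives Red 3, Teal 1, Amber 2, Blue 3, Silver 1, Violet 3, Green 3 (total 16).

Red: 3, Teal: 1, Amber: 2, Blue: 3, Silver: 1, Violet: 3, Green: 3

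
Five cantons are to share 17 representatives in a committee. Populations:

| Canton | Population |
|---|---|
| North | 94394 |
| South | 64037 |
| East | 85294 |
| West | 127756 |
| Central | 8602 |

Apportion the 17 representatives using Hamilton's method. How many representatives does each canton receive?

Standard divisor: 380083 ÷ 17 ≈ 22357.824.
Standard quotas: North 4.2220, South 2.8642, East 3.8150, West 5.7142, Central 0.3847.
Lower quotas: North 4, South 2, East 3, West 5, Central 0 (sum 14, leaving 3 seats).
Remainders in descending order: South 0.8642, East 0.8150, West 0.7142, Central 0.3847, North 0.2220.
The surplus seats go to South, East, West.

North=4; South=3; East=4; West=6; Central=0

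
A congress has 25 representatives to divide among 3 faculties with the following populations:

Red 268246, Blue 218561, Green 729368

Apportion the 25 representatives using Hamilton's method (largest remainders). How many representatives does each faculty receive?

Total 1216175; standard divisor 1216175/25 = 48647.
Standard quotas: Red 5.5141, Blue 4.4928, Green 14.9931.
Lower quotas: Red 5, Blue 4, Green 14 (sum 23, leaving 2 seats).
Remainders in descending order: Green 0.9931, Red 0.5141, Blue 0.4928.
Largest remainders: Green, Red receive the extra seats.

Red 6, Blue 4, Green 15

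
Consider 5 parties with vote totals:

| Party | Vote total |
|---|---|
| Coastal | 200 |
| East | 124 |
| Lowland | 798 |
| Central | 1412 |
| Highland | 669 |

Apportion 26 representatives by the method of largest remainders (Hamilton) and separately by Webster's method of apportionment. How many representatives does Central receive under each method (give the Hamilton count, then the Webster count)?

Hamilton: Coastal 2, East 1, Lowland 7, Central 11, Highland 5.
Webster: Coastal 2, East 1, Lowland 6, Central 12, Highland 5.
Central gets 11 under Hamilton and 12 under Webster.

11 and 12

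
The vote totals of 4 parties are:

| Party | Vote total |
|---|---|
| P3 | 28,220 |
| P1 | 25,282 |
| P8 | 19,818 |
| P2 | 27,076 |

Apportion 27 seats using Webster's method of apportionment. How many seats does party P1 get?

7

Standard divisor 100396/27 ≈ 3718.37; standard quotas: P3 7.589, P1 6.799, P8 5.330, P2 7.282.
Rounding to the nearest integer gives P3 8, P1 7, P8 5, P2 7 — total 27, matching the house size, so no adjustment is needed.
P1 receives 7.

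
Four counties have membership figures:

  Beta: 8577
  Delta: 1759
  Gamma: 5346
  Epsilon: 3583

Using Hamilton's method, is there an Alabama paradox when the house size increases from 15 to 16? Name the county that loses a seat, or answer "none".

none

At 15 seats: Beta 7, Delta 1, Gamma 4, Epsilon 3.
At 16 seats: Beta 7, Delta 2, Gamma 4, Epsilon 3.
No county's allocation decreased.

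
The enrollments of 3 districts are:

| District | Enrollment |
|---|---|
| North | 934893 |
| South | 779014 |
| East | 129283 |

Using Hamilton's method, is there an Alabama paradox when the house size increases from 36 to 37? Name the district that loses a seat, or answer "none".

East

At 36 seats: North 18, South 15, East 3.
At 37 seats: North 19, South 16, East 2.
East drops from 3 to 2.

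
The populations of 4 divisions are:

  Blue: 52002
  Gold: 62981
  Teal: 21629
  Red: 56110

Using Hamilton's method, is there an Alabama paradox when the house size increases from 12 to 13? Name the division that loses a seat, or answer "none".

At 12 seats: Blue 3, Gold 4, Teal 1, Red 4.
At 13 seats: Blue 4, Gold 4, Teal 1, Red 4.
No division's allocation decreased.

none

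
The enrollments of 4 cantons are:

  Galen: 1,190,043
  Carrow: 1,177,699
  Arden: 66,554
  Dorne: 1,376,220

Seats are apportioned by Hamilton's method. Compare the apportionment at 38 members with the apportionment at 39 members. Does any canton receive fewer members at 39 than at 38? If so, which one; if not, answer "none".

none

At 38 seats: Galen 12, Carrow 12, Arden 0, Dorne 14.
At 39 seats: Galen 12, Carrow 12, Arden 1, Dorne 14.
No canton's allocation decreased.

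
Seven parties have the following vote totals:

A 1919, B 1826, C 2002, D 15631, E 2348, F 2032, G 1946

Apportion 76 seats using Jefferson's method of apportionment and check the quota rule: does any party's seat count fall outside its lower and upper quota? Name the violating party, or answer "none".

D

Standard quotas: A 5.264, B 5.009, C 5.492, D 42.880, E 6.441, F 5.574, G 5.338.
Jefferson allocation: A 5, B 5, C 5, D 45, E 6, F 5, G 5.
D has quota 42.880 (lower 42, upper 43) but receives 45 — outside the quota interval.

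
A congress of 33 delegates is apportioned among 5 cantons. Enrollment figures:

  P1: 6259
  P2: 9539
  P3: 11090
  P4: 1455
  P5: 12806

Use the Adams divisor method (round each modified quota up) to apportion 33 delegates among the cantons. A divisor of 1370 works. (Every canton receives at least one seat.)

With modified divisor 1370: modified quotas P1 4.569, P2 6.963, P3 8.095, P4 1.062, P5 9.347.
Rounding up: P1 5, P2 7, P3 9, P4 2, P5 10 (total 33).

P1: 5, P2: 7, P3: 9, P4: 2, P5: 10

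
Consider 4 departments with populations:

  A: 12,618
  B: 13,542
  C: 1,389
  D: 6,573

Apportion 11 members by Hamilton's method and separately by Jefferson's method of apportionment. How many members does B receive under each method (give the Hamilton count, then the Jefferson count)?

4 and 5

Hamilton: A 4, B 4, C 1, D 2.
Jefferson: A 4, B 5, C 0, D 2.
B gets 4 under Hamilton and 5 under Jefferson.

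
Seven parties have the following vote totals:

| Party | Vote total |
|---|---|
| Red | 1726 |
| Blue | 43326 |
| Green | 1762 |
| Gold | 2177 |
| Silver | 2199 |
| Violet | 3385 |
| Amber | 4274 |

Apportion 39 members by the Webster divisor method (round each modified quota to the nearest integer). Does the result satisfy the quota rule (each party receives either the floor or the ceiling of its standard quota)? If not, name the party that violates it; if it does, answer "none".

Standard quotas: Red 1.144, Blue 28.713, Green 1.168, Gold 1.443, Silver 1.457, Violet 2.243, Amber 2.832.
Webster allocation: Red 1, Blue 30, Green 1, Gold 1, Silver 1, Violet 2, Amber 3.
Blue has quota 28.713 (lower 28, upper 29) but receives 30 — outside the quota interval.

Blue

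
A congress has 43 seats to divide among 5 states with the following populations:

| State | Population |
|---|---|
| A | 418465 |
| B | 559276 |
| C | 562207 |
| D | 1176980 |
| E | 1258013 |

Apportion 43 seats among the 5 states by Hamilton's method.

A 4, B 6, C 6, D 13, E 14

The standard divisor is 3974941/43 ≈ 92440.488.
Standard quotas: A 4.5269, B 6.0501, C 6.0818, D 12.7323, E 13.6089.
Lower quotas: A 4, B 6, C 6, D 12, E 13 (sum 41, leaving 2 seats).
Remainders in descending order: D 0.7323, E 0.6089, A 0.5269, C 0.0818, B 0.0501.
Largest remainders: D, E receive the extra seats.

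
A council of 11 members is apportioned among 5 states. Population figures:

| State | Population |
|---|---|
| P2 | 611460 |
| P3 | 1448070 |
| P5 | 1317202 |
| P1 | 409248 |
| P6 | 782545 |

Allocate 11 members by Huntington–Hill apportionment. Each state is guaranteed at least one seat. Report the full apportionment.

With divisor 425195: modified quotas P2 1.438, P3 3.406, P5 3.098, P1 0.962, P6 1.840.
Geometric-mean thresholds: P2 √(1·2)=1.414, P3 √(3·4)=3.464, P5 √(3·4)=3.464, P1 (min 1), P6 √(1·2)=1.414.
Each quota rounded against its threshold gives P2 2, P3 3, P5 3, P1 1, P6 2 (total 11).

P2: 2, P3: 3, P5: 3, P1: 1, P6: 2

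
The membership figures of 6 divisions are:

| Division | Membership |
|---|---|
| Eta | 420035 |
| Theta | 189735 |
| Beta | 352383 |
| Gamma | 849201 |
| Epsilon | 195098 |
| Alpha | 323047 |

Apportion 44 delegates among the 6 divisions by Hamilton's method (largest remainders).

Eta 8; Theta 3; Beta 7; Gamma 16; Epsilon 4; Alpha 6

Standard divisor: 2329499 ÷ 44 ≈ 52943.159.
Standard quotas: Eta 7.9337, Theta 3.5837, Beta 6.6559, Gamma 16.0399, Epsilon 3.6850, Alpha 6.1018.
Lower quotas: Eta 7, Theta 3, Beta 6, Gamma 16, Epsilon 3, Alpha 6 (sum 41, leaving 3 seats).
Remainders in descending order: Eta 0.9337, Epsilon 0.6850, Beta 0.6559, Theta 0.5837, Alpha 0.1018, Gamma 0.0399.
The surplus seats go to Eta, Epsilon, Beta.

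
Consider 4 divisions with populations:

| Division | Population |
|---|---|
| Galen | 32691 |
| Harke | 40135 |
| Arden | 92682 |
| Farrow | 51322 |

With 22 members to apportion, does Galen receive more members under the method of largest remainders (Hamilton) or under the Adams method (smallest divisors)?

Hamilton: Galen 3, Harke 4, Arden 10, Farrow 5.
Adams: Galen 4, Harke 4, Arden 9, Farrow 5.
Galen gets 3 under Hamilton and 4 under Adams.

Adams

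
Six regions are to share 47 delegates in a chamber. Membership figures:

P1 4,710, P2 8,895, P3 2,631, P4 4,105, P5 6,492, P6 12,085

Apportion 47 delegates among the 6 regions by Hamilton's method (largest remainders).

The standard divisor is 38918/47 ≈ 828.043.
Standard quotas: P1 5.6881, P2 10.7422, P3 3.1774, P4 4.9575, P5 7.8402, P6 14.5947.
Lower quotas: P1 5, P2 10, P3 3, P4 4, P5 7, P6 14 (sum 43, leaving 4 seats).
Remainders in descending order: P4 0.9575, P5 0.8402, P2 0.7422, P1 0.6881, P6 0.5947, P3 0.1774.
The surplus seats go to P4, P5, P2, P1.

P1 6; P2 11; P3 3; P4 5; P5 8; P6 14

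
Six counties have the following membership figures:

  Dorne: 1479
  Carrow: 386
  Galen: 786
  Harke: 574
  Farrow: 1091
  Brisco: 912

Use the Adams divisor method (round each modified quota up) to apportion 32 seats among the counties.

Standard divisor 5228/32 ≈ 163.375; standard quotas: Dorne 9.053, Carrow 2.363, Galen 4.811, Harke 3.513, Farrow 6.678, Brisco 5.582.
Rounding up gives 10, 3, 5, 4, 7, 6 = 35 seats, so the divisor must be adjusted.
With modified divisor 184: modified quotas Dorne 8.038, Carrow 2.098, Galen 4.272, Harke 3.120, Farrow 5.929, Brisco 4.957.
Rounding up: Dorne 9, Carrow 3, Galen 5, Harke 4, Farrow 6, Brisco 5 (total 32).

Dorne 9, Carrow 3, Galen 5, Harke 4, Farrow 6, Brisco 5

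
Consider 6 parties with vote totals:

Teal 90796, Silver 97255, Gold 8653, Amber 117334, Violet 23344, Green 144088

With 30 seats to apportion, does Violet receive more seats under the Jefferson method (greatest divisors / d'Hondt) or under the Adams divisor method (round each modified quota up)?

Jefferson: Teal 6, Silver 6, Gold 0, Amber 8, Violet 1, Green 9.
Adams: Teal 6, Silver 6, Gold 1, Amber 7, Violet 2, Green 8.
Violet gets 1 under Jefferson and 2 under Adams.

Adams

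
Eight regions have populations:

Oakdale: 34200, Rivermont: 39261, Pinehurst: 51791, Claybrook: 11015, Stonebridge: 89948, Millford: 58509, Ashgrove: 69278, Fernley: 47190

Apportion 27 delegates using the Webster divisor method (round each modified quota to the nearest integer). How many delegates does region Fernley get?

3

Standard divisor 401192/27 ≈ 14858.963; standard quotas: Oakdale 2.302, Rivermont 2.642, Pinehurst 3.486, Claybrook 0.741, Stonebridge 6.053, Millford 3.938, Ashgrove 4.662, Fernley 3.176.
Rounding to the nearest integer gives Oakdale 2, Rivermont 3, Pinehurst 3, Claybrook 1, Stonebridge 6, Millford 4, Ashgrove 5, Fernley 3 — total 27, matching the house size, so no adjustment is needed.
Fernley receives 3.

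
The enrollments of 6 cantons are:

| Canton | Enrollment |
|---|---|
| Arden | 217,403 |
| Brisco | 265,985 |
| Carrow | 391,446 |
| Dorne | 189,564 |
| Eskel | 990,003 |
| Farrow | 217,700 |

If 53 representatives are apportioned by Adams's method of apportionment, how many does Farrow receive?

Standard divisor 2272101/53 ≈ 42869.83; standard quotas: Arden 5.071, Brisco 6.204, Carrow 9.131, Dorne 4.422, Eskel 23.093, Farrow 5.078.
Rounding up gives 6, 7, 10, 5, 24, 6 = 58 seats, so the divisor must be adjusted.
With modified divisor 44700: modified quotas Arden 4.864, Brisco 5.950, Carrow 8.757, Dorne 4.241, Eskel 22.148, Farrow 4.870.
Rounding up: Arden 5, Brisco 6, Carrow 9, Dorne 5, Eskel 23, Farrow 5 (total 53).
Farrow receives 5.

5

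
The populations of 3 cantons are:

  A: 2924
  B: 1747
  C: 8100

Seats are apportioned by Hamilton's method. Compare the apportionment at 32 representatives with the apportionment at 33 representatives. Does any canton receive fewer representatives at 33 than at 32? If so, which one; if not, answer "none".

B

At 32 seats: A 7, B 5, C 20.
At 33 seats: A 8, B 4, C 21.
B drops from 5 to 4.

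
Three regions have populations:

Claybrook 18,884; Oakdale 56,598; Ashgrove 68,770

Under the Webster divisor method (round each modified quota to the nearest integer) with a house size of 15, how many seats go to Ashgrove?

Standard divisor 144252/15 ≈ 9616.8; standard quotas: Claybrook 1.964, Oakdale 5.885, Ashgrove 7.151.
Rounding to the nearest integer gives Claybrook 2, Oakdale 6, Ashgrove 7 — total 15, matching the house size, so no adjustment is needed.
Ashgrove receives 7.

7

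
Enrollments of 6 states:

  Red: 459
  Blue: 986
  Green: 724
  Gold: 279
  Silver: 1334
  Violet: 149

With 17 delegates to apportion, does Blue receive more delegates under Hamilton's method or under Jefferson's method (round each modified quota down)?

Jefferson

Hamilton: Red 2, Blue 4, Green 3, Gold 1, Silver 6, Violet 1.
Jefferson: Red 2, Blue 5, Green 3, Gold 1, Silver 6, Violet 0.
Blue gets 4 under Hamilton and 5 under Jefferson.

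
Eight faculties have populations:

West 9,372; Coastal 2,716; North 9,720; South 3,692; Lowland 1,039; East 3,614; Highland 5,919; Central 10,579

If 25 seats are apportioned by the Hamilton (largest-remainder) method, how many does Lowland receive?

1

The standard divisor is 46651/25 ≈ 1866.04.
Standard quotas: West 5.0224, Coastal 1.4555, North 5.2089, South 1.9785, Lowland 0.5568, East 1.9367, Highland 3.1720, Central 5.6692.
Lower quotas: West 5, Coastal 1, North 5, South 1, Lowland 0, East 1, Highland 3, Central 5 (sum 21, leaving 4 seats).
Remainders in descending order: South 0.9785, East 0.9367, Central 0.6692, Lowland 0.5568, Coastal 0.4555, North 0.2089, Highland 0.1720, West 0.0224.
Largest remainders: South, East, Central, Lowland receive the extra seats.
Lowland receives 1.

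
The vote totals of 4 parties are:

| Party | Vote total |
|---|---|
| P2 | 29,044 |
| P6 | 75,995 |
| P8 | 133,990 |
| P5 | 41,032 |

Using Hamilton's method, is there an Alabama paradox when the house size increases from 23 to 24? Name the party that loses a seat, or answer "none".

At 23 seats: P2 3, P6 6, P8 11, P5 3.
At 24 seats: P2 2, P6 7, P8 11, P5 4.
P2 drops from 3 to 2.

P2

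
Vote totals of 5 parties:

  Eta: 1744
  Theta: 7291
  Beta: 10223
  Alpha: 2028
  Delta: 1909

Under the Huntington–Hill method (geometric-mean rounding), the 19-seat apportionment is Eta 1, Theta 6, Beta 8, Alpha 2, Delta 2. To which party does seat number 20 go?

Priority for the next seat is population ÷ (√(s·(s+1))).
Priorities: Eta 1233.194, Theta 1125.026, Beta 1204.792, Alpha 827.928, Delta 779.346.
Highest priority: Eta.

Eta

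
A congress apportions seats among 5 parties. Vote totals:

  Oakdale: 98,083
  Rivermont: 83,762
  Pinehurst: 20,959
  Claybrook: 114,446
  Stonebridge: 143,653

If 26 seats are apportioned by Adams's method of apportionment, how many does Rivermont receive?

Standard divisor 460903/26 ≈ 17727.038; standard quotas: Oakdale 5.533, Rivermont 4.725, Pinehurst 1.182, Claybrook 6.456, Stonebridge 8.104.
Rounding up gives 6, 5, 2, 7, 9 = 29 seats, so the divisor must be adjusted.
With modified divisor 20100: modified quotas Oakdale 4.880, Rivermont 4.167, Pinehurst 1.043, Claybrook 5.694, Stonebridge 7.147.
Rounding up: Oakdale 5, Rivermont 5, Pinehurst 2, Claybrook 6, Stonebridge 8 (total 26).
Rivermont receives 5.

5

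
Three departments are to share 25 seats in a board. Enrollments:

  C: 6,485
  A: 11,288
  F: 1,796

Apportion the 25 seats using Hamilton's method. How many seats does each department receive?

C: 8, A: 15, F: 2

The standard divisor is 19569/25 ≈ 782.76.
Standard quotas: C 8.2848, A 14.4208, F 2.2944.
Lower quotas: C 8, A 14, F 2 (sum 24, leaving 1 seat).
Remainders in descending order: A 0.4208, F 0.2944, C 0.2848.
The surplus seat goes to A.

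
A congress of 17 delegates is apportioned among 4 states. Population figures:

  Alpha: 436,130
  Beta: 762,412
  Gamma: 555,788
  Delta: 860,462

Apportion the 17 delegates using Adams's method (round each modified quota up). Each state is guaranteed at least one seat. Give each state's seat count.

Alpha 3, Beta 5, Gamma 4, Delta 5

Standard divisor 2614792/17 ≈ 153811.294; standard quotas: Alpha 2.835, Beta 4.957, Gamma 3.613, Delta 5.594.
Rounding up gives 3, 5, 4, 6 = 18 seats, so the divisor must be adjusted.
With modified divisor 178700: modified quotas Alpha 2.441, Beta 4.266, Gamma 3.110, Delta 4.815.
Rounding up: Alpha 3, Beta 5, Gamma 4, Delta 5 (total 17).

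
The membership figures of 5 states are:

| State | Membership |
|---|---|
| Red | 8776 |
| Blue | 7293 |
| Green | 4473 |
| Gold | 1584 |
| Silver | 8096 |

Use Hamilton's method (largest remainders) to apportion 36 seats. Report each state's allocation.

Red 10, Blue 9, Green 5, Gold 2, Silver 10

The standard divisor is 30222/36 ≈ 839.5.
Standard quotas: Red 10.4538, Blue 8.6873, Green 5.3282, Gold 1.8868, Silver 9.6438.
Lower quotas: Red 10, Blue 8, Green 5, Gold 1, Silver 9 (sum 33, leaving 3 seats).
Remainders in descending order: Gold 0.8868, Blue 0.6873, Silver 0.6438, Red 0.4538, Green 0.3282.
The surplus seats go to Gold, Blue, Silver.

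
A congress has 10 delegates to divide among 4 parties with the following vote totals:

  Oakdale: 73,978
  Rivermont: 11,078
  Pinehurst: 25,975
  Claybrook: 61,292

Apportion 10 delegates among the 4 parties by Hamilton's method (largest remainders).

Standard divisor: 172323 ÷ 10 ≈ 17232.3.
Standard quotas: Oakdale 4.2930, Rivermont 0.6429, Pinehurst 1.5073, Claybrook 3.5568.
Lower quotas: Oakdale 4, Rivermont 0, Pinehurst 1, Claybrook 3 (sum 8, leaving 2 seats).
Remainders in descending order: Rivermont 0.6429, Claybrook 0.5568, Pinehurst 0.5073, Oakdale 0.2930.
Largest remainders: Rivermont, Claybrook receive the extra seats.

Oakdale 4; Rivermont 1; Pinehurst 1; Claybrook 4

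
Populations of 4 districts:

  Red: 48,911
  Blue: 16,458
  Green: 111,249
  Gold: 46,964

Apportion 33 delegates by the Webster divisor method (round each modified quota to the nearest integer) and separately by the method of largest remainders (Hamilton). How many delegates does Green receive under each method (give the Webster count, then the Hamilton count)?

17 and 16

Webster: Red 7, Blue 2, Green 17, Gold 7.
Hamilton: Red 7, Blue 3, Green 16, Gold 7.
Green gets 17 under Webster and 16 under Hamilton.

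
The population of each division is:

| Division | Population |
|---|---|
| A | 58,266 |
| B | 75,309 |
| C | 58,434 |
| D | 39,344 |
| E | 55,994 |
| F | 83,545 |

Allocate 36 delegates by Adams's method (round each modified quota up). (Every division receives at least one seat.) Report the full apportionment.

Standard divisor 370892/36 ≈ 10302.556; standard quotas: A 5.655, B 7.310, C 5.672, D 3.819, E 5.435, F 8.109.
Rounding up gives 6, 8, 6, 4, 6, 9 = 39 seats, so the divisor must be adjusted.
With modified divisor 11400: modified quotas A 5.111, B 6.606, C 5.126, D 3.451, E 4.912, F 7.329.
Rounding up: A 6, B 7, C 6, D 4, E 5, F 8 (total 36).

A 6, B 7, C 6, D 4, E 5, F 8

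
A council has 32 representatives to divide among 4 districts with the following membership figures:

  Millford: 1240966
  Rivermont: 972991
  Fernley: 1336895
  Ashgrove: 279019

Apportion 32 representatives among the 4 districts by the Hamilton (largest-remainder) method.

Total 3829871; standard divisor 3829871/32 ≈ 119683.469.
Standard quotas: Millford 10.3687, Rivermont 8.1297, Fernley 11.1703, Ashgrove 2.3313.
Lower quotas: Millford 10, Rivermont 8, Fernley 11, Ashgrove 2 (sum 31, leaving 1 seat).
Remainders in descending order: Millford 0.3687, Ashgrove 0.3313, Fernley 0.1703, Rivermont 0.1297.
Largest remainder: Millford receives the extra seat.

Millford 11; Rivermont 8; Fernley 11; Ashgrove 2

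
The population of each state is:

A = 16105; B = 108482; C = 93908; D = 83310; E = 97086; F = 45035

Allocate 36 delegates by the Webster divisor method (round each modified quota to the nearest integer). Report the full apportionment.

Standard divisor 443926/36 ≈ 12331.278; standard quotas: A 1.306, B 8.797, C 7.615, D 6.756, E 7.873, F 3.652.
Rounding to the nearest integer gives 1, 9, 8, 7, 8, 4 = 37 seats, so the divisor must be adjusted.
With modified divisor 12600: modified quotas A 1.278, B 8.610, C 7.453, D 6.612, E 7.705, F 3.574.
Rounding to the nearest integer: A 1, B 9, C 7, D 7, E 8, F 4 (total 36).

A: 1; B: 9; C: 7; D: 7; E: 8; F: 4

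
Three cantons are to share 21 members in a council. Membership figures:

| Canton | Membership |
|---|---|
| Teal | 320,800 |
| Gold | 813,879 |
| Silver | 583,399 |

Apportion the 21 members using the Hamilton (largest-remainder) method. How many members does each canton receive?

Standard divisor: 1718078 ÷ 21 ≈ 81813.238.
Standard quotas: Teal 3.9211, Gold 9.9480, Silver 7.1309.
Lower quotas: Teal 3, Gold 9, Silver 7 (sum 19, leaving 2 seats).
Remainders in descending order: Gold 0.9480, Teal 0.9211, Silver 0.1309.
The surplus seats go to Gold, Teal.

Teal 4, Gold 10, Silver 7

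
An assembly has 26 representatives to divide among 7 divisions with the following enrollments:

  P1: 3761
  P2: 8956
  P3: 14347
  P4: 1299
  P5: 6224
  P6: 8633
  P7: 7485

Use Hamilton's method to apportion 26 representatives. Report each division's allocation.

P1=2, P2=5, P3=7, P4=1, P5=3, P6=4, P7=4

The standard divisor is 50705/26 ≈ 1950.192.
Standard quotas: P1 1.9285, P2 4.5924, P3 7.3567, P4 0.6661, P5 3.1915, P6 4.4267, P7 3.8381.
Lower quotas: P1 1, P2 4, P3 7, P4 0, P5 3, P6 4, P7 3 (sum 22, leaving 4 seats).
Remainders in descending order: P1 0.9285, P7 0.8381, P4 0.6661, P2 0.5924, P6 0.4267, P3 0.3567, P5 0.1915.
The surplus seats go to P1, P7, P4, P2.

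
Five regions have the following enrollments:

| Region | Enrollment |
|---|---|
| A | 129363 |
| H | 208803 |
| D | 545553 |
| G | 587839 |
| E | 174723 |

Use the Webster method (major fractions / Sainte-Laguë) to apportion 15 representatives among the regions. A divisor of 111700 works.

With modified divisor 111700: modified quotas A 1.158, H 1.869, D 4.884, G 5.263, E 1.564.
Rounding to the nearest integer: A 1, H 2, D 5, G 5, E 2 (total 15).

A: 1, H: 2, D: 5, G: 5, E: 2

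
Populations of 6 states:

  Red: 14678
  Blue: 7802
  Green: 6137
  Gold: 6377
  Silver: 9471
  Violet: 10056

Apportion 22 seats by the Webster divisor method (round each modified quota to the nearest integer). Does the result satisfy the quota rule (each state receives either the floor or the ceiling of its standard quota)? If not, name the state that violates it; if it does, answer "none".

none

Standard quotas: Red 5.923, Blue 3.148, Green 2.476, Gold 2.573, Silver 3.822, Violet 4.058.
Webster allocation: Red 6, Blue 3, Green 2, Gold 3, Silver 4, Violet 4.
Every allocation lies between the lower and upper quota.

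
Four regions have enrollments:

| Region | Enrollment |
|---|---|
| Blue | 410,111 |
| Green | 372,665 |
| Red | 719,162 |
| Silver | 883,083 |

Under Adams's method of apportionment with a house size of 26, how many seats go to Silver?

9

Standard divisor 2385021/26 ≈ 91731.577; standard quotas: Blue 4.471, Green 4.063, Red 7.840, Silver 9.627.
Rounding up gives 5, 5, 8, 10 = 28 seats, so the divisor must be adjusted.
With modified divisor 100300: modified quotas Blue 4.089, Green 3.716, Red 7.170, Silver 8.804.
Rounding up: Blue 5, Green 4, Red 8, Silver 9 (total 26).
Silver receives 9.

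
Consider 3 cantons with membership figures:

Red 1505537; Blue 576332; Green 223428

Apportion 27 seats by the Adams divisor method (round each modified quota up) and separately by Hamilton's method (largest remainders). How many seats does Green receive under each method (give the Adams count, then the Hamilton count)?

Adams: Red 17, Blue 7, Green 3.
Hamilton: Red 18, Blue 7, Green 2.
Green gets 3 under Adams and 2 under Hamilton.

3 and 2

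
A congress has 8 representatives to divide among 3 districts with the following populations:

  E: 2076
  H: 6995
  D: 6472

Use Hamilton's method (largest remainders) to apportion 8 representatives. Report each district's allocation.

E 1; H 4; D 3

Standard divisor: 15543 ÷ 8 ≈ 1942.875.
Standard quotas: E 1.0685, H 3.6003, D 3.3311.
Lower quotas: E 1, H 3, D 3 (sum 7, leaving 1 seat).
Remainders in descending order: H 0.6003, D 0.3311, E 0.0685.
Largest remainder: H receives the extra seat.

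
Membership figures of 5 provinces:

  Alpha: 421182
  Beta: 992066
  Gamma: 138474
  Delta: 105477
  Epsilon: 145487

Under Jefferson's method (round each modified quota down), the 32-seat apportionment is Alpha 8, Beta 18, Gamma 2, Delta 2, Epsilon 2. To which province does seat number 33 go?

Beta

Priority for the next seat is population ÷ (current seats + 1).
Priorities: Alpha 46798.000, Beta 52214.000, Gamma 46158.000, Delta 35159.000, Epsilon 48495.667.
Highest priority: Beta.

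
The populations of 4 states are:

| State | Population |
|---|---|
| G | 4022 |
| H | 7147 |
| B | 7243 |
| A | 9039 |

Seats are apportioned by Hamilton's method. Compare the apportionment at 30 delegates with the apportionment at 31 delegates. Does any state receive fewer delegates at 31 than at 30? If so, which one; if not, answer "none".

At 30 seats: G 4, H 8, B 8, A 10.
At 31 seats: G 5, H 8, B 8, A 10.
No state's allocation decreased.

none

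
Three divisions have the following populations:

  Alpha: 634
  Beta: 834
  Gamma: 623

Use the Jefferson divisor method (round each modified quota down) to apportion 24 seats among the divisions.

Alpha 7, Beta 10, Gamma 7

Standard divisor 2091/24 ≈ 87.125; standard quotas: Alpha 7.277, Beta 9.572, Gamma 7.151.
Rounding down gives 7, 9, 7 = 23 seats, so the divisor must be adjusted.
With modified divisor 80: modified quotas Alpha 7.925, Beta 10.425, Gamma 7.787.
Rounding down: Alpha 7, Beta 10, Gamma 7 (total 24).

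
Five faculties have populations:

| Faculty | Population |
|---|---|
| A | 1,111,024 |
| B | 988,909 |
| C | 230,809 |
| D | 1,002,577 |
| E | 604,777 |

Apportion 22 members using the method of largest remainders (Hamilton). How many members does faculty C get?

The standard divisor is 3938096/22 ≈ 179004.364.
Standard quotas: A 6.2067, B 5.5245, C 1.2894, D 5.6009, E 3.3786.
Lower quotas: A 6, B 5, C 1, D 5, E 3 (sum 20, leaving 2 seats).
Remainders in descending order: D 0.6009, B 0.5245, E 0.3786, C 0.2894, A 0.2067.
Largest remainders: D, B receive the extra seats.
C receives 1.

1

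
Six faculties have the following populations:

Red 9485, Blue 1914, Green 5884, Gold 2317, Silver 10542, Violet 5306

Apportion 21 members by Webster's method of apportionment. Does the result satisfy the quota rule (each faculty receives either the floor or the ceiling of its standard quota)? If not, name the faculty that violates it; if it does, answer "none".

Standard quotas: Red 5.619, Blue 1.134, Green 3.486, Gold 1.373, Silver 6.245, Violet 3.143.
Webster allocation: Red 6, Blue 1, Green 4, Gold 1, Silver 6, Violet 3.
Every allocation lies between the lower and upper quota.

none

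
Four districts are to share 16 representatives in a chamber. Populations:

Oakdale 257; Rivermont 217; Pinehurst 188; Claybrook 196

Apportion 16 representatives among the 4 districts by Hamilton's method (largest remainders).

The standard divisor is 858/16 ≈ 53.625.
Standard quotas: Oakdale 4.793, Rivermont 4.047, Pinehurst 3.506, Claybrook 3.655.
Lower quotas: Oakdale 4, Rivermont 4, Pinehurst 3, Claybrook 3 (sum 14, leaving 2 seats).
Remainders in descending order: Oakdale 0.793, Claybrook 0.655, Pinehurst 0.506, Rivermont 0.047.
Largest remainders: Oakdale, Claybrook receive the extra seats.

Oakdale 5, Rivermont 4, Pinehurst 3, Claybrook 4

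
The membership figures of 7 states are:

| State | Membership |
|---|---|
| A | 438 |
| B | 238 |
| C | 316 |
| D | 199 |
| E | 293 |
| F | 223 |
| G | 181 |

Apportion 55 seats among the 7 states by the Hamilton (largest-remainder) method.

The standard divisor is 1888/55 ≈ 34.327.
Standard quotas: A 12.760, B 6.933, C 9.206, D 5.797, E 8.535, F 6.496, G 5.273.
Lower quotas: A 12, B 6, C 9, D 5, E 8, F 6, G 5 (sum 51, leaving 4 seats).
Remainders in descending order: B 0.933, D 0.797, A 0.760, E 0.535, F 0.496, G 0.273, C 0.206.
Largest remainders: B, D, A, E receive the extra seats.

A: 13, B: 7, C: 9, D: 6, E: 9, F: 6, G: 5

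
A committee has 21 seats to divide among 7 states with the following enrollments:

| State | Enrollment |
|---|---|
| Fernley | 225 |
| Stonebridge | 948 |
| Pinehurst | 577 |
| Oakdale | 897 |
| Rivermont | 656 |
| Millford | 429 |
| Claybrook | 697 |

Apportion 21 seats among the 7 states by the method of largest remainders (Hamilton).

Fernley 1, Stonebridge 5, Pinehurst 3, Oakdale 4, Rivermont 3, Millford 2, Claybrook 3

Standard divisor: 4429 ÷ 21 ≈ 210.905.
Standard quotas: Fernley 1.067, Stonebridge 4.495, Pinehurst 2.736, Oakdale 4.253, Rivermont 3.110, Millford 2.034, Claybrook 3.305.
Lower quotas: Fernley 1, Stonebridge 4, Pinehurst 2, Oakdale 4, Rivermont 3, Millford 2, Claybrook 3 (sum 19, leaving 2 seats).
Remainders in descending order: Pinehurst 0.736, Stonebridge 0.495, Claybrook 0.305, Oakdale 0.253, Rivermont 0.110, Fernley 0.067, Millford 0.034.
The surplus seats go to Pinehurst, Stonebridge.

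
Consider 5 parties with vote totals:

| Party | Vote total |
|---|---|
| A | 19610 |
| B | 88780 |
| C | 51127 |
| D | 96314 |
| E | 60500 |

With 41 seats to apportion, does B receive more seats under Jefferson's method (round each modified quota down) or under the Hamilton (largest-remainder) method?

Jefferson: A 2, B 12, C 6, D 13, E 8.
Hamilton: A 3, B 11, C 7, D 12, E 8.
B gets 12 under Jefferson and 11 under Hamilton.

Jefferson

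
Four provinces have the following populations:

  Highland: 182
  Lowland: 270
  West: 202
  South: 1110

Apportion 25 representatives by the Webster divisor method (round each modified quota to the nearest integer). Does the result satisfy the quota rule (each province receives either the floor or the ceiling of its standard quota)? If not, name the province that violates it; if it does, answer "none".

Standard quotas: Highland 2.579, Lowland 3.827, West 2.863, South 15.731.
Webster allocation: Highland 3, Lowland 4, West 3, South 15.
Every allocation lies between the lower and upper quota.

none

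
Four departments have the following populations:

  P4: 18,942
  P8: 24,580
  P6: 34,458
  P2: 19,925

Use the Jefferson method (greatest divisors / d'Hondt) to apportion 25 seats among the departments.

Standard divisor 97905/25 ≈ 3916.2; standard quotas: P4 4.837, P8 6.276, P6 8.799, P2 5.088.
Rounding down gives 4, 6, 8, 5 = 23 seats, so the divisor must be adjusted.
With modified divisor 3600: modified quotas P4 5.262, P8 6.828, P6 9.572, P2 5.535.
Rounding down: P4 5, P8 6, P6 9, P2 5 (total 25).

P4: 5, P8: 6, P6: 9, P2: 5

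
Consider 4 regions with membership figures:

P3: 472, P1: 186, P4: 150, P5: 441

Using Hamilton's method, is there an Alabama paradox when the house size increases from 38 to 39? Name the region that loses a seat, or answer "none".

At 38 seats: P3 14, P1 6, P4 5, P5 13.
At 39 seats: P3 15, P1 6, P4 4, P5 14.
P4 drops from 5 to 4.

P4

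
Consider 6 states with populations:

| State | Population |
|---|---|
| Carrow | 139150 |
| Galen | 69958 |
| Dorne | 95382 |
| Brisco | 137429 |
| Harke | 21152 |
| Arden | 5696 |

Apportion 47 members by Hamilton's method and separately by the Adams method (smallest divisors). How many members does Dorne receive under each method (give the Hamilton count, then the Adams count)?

9 and 10

Hamilton: Carrow 14, Galen 7, Dorne 9, Brisco 14, Harke 2, Arden 1.
Adams: Carrow 14, Galen 7, Dorne 10, Brisco 13, Harke 2, Arden 1.
Dorne gets 9 under Hamilton and 10 under Adams.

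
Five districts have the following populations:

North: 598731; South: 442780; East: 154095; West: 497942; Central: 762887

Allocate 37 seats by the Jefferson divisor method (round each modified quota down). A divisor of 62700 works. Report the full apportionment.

With modified divisor 62700: modified quotas North 9.549, South 7.062, East 2.458, West 7.942, Central 12.167.
Rounding down: North 9, South 7, East 2, West 7, Central 12 (total 37).

North 9, South 7, East 2, West 7, Central 12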